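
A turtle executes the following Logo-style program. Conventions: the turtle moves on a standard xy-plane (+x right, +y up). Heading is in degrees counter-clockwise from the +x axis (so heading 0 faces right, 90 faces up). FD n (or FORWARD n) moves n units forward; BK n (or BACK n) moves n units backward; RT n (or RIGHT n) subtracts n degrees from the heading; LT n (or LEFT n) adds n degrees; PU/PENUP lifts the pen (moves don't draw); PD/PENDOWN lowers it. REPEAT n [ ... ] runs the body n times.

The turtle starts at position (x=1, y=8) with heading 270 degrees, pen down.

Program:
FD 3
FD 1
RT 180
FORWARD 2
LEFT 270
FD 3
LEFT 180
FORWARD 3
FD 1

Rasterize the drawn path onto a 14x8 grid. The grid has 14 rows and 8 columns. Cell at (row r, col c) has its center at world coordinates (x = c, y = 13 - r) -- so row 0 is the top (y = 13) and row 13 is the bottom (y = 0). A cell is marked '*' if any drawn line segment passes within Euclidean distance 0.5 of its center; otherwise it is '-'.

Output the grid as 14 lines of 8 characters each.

Segment 0: (1,8) -> (1,5)
Segment 1: (1,5) -> (1,4)
Segment 2: (1,4) -> (1,6)
Segment 3: (1,6) -> (4,6)
Segment 4: (4,6) -> (1,6)
Segment 5: (1,6) -> (-0,6)

Answer: --------
--------
--------
--------
--------
-*------
-*------
*****---
-*------
-*------
--------
--------
--------
--------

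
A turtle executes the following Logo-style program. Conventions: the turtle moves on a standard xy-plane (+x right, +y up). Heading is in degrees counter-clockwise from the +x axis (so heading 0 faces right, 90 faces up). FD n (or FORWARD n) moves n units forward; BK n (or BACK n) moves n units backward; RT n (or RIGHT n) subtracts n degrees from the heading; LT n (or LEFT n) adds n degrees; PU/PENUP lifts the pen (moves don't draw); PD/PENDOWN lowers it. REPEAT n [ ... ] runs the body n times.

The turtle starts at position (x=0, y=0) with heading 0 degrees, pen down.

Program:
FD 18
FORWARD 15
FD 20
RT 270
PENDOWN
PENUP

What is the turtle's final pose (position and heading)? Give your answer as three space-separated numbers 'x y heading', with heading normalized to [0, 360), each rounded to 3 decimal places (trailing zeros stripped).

Answer: 53 0 90

Derivation:
Executing turtle program step by step:
Start: pos=(0,0), heading=0, pen down
FD 18: (0,0) -> (18,0) [heading=0, draw]
FD 15: (18,0) -> (33,0) [heading=0, draw]
FD 20: (33,0) -> (53,0) [heading=0, draw]
RT 270: heading 0 -> 90
PD: pen down
PU: pen up
Final: pos=(53,0), heading=90, 3 segment(s) drawn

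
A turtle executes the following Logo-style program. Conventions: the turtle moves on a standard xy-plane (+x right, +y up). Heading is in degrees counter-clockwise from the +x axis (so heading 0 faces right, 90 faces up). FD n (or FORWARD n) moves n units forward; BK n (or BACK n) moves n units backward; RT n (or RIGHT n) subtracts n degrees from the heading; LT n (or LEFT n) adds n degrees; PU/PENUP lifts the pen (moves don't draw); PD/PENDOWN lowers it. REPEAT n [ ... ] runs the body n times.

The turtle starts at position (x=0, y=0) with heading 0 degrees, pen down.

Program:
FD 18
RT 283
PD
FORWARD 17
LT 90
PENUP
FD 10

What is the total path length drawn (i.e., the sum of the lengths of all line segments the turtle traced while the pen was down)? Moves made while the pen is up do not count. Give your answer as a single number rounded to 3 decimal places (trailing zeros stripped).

Executing turtle program step by step:
Start: pos=(0,0), heading=0, pen down
FD 18: (0,0) -> (18,0) [heading=0, draw]
RT 283: heading 0 -> 77
PD: pen down
FD 17: (18,0) -> (21.824,16.564) [heading=77, draw]
LT 90: heading 77 -> 167
PU: pen up
FD 10: (21.824,16.564) -> (12.08,18.814) [heading=167, move]
Final: pos=(12.08,18.814), heading=167, 2 segment(s) drawn

Segment lengths:
  seg 1: (0,0) -> (18,0), length = 18
  seg 2: (18,0) -> (21.824,16.564), length = 17
Total = 35

Answer: 35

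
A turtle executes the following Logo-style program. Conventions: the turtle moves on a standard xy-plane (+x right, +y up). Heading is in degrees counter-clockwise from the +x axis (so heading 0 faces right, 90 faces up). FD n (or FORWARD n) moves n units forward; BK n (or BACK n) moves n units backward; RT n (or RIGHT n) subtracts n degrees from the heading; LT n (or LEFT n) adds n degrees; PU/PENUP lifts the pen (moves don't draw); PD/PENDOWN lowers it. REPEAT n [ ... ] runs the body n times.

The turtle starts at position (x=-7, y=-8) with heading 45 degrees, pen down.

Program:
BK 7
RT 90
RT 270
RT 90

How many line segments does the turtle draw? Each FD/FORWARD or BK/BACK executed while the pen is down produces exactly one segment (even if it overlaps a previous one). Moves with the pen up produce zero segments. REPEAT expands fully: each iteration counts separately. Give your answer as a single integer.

Executing turtle program step by step:
Start: pos=(-7,-8), heading=45, pen down
BK 7: (-7,-8) -> (-11.95,-12.95) [heading=45, draw]
RT 90: heading 45 -> 315
RT 270: heading 315 -> 45
RT 90: heading 45 -> 315
Final: pos=(-11.95,-12.95), heading=315, 1 segment(s) drawn
Segments drawn: 1

Answer: 1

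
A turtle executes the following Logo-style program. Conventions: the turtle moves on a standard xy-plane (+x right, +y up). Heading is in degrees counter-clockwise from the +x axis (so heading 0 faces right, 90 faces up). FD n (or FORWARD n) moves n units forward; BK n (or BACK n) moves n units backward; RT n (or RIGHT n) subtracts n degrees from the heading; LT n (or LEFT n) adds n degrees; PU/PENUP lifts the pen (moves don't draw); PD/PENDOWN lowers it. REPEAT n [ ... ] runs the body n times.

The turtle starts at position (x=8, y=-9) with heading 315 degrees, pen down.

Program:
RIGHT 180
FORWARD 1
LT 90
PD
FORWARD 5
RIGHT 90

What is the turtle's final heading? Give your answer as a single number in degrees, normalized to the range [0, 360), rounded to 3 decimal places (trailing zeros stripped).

Executing turtle program step by step:
Start: pos=(8,-9), heading=315, pen down
RT 180: heading 315 -> 135
FD 1: (8,-9) -> (7.293,-8.293) [heading=135, draw]
LT 90: heading 135 -> 225
PD: pen down
FD 5: (7.293,-8.293) -> (3.757,-11.828) [heading=225, draw]
RT 90: heading 225 -> 135
Final: pos=(3.757,-11.828), heading=135, 2 segment(s) drawn

Answer: 135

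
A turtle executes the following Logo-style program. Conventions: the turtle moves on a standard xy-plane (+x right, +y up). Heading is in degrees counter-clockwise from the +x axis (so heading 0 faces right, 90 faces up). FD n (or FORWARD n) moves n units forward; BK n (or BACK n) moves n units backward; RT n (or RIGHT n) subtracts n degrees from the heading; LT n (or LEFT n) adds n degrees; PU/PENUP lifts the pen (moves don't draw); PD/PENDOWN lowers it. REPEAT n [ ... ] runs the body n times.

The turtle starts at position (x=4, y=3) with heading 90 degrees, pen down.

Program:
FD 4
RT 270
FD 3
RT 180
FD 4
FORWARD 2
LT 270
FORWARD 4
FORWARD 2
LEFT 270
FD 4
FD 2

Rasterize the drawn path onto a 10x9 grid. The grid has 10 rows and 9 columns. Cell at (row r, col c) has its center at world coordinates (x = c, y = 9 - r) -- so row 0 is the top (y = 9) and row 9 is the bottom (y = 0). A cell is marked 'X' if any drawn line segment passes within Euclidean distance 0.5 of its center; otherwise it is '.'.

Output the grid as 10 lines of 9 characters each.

Answer: .........
.........
.XXXXXXX.
....X..X.
....X..X.
....X..X.
....X..X.
.......X.
.XXXXXXX.
.........

Derivation:
Segment 0: (4,3) -> (4,7)
Segment 1: (4,7) -> (1,7)
Segment 2: (1,7) -> (5,7)
Segment 3: (5,7) -> (7,7)
Segment 4: (7,7) -> (7,3)
Segment 5: (7,3) -> (7,1)
Segment 6: (7,1) -> (3,1)
Segment 7: (3,1) -> (1,1)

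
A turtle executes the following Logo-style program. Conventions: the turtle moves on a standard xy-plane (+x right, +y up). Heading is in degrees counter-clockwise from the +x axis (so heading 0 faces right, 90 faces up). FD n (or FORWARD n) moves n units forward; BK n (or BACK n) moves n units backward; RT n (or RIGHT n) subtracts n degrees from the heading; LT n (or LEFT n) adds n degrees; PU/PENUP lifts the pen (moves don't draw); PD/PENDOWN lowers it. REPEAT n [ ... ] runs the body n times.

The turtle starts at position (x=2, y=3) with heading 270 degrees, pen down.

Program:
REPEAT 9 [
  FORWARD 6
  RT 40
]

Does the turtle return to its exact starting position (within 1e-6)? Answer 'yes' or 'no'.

Answer: yes

Derivation:
Executing turtle program step by step:
Start: pos=(2,3), heading=270, pen down
REPEAT 9 [
  -- iteration 1/9 --
  FD 6: (2,3) -> (2,-3) [heading=270, draw]
  RT 40: heading 270 -> 230
  -- iteration 2/9 --
  FD 6: (2,-3) -> (-1.857,-7.596) [heading=230, draw]
  RT 40: heading 230 -> 190
  -- iteration 3/9 --
  FD 6: (-1.857,-7.596) -> (-7.766,-8.638) [heading=190, draw]
  RT 40: heading 190 -> 150
  -- iteration 4/9 --
  FD 6: (-7.766,-8.638) -> (-12.962,-5.638) [heading=150, draw]
  RT 40: heading 150 -> 110
  -- iteration 5/9 --
  FD 6: (-12.962,-5.638) -> (-15.014,0) [heading=110, draw]
  RT 40: heading 110 -> 70
  -- iteration 6/9 --
  FD 6: (-15.014,0) -> (-12.962,5.638) [heading=70, draw]
  RT 40: heading 70 -> 30
  -- iteration 7/9 --
  FD 6: (-12.962,5.638) -> (-7.766,8.638) [heading=30, draw]
  RT 40: heading 30 -> 350
  -- iteration 8/9 --
  FD 6: (-7.766,8.638) -> (-1.857,7.596) [heading=350, draw]
  RT 40: heading 350 -> 310
  -- iteration 9/9 --
  FD 6: (-1.857,7.596) -> (2,3) [heading=310, draw]
  RT 40: heading 310 -> 270
]
Final: pos=(2,3), heading=270, 9 segment(s) drawn

Start position: (2, 3)
Final position: (2, 3)
Distance = 0; < 1e-6 -> CLOSED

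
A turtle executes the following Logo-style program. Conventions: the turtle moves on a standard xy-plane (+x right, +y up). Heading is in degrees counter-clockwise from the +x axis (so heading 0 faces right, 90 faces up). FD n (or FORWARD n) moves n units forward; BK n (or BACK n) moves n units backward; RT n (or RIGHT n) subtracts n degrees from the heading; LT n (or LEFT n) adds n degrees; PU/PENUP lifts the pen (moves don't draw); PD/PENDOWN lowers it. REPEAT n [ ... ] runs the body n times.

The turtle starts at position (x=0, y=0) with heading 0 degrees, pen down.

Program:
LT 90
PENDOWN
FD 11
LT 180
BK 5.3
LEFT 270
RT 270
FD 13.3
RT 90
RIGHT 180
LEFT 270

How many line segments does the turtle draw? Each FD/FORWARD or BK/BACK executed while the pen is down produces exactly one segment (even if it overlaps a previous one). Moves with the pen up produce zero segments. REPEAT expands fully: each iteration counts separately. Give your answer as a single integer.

Answer: 3

Derivation:
Executing turtle program step by step:
Start: pos=(0,0), heading=0, pen down
LT 90: heading 0 -> 90
PD: pen down
FD 11: (0,0) -> (0,11) [heading=90, draw]
LT 180: heading 90 -> 270
BK 5.3: (0,11) -> (0,16.3) [heading=270, draw]
LT 270: heading 270 -> 180
RT 270: heading 180 -> 270
FD 13.3: (0,16.3) -> (0,3) [heading=270, draw]
RT 90: heading 270 -> 180
RT 180: heading 180 -> 0
LT 270: heading 0 -> 270
Final: pos=(0,3), heading=270, 3 segment(s) drawn
Segments drawn: 3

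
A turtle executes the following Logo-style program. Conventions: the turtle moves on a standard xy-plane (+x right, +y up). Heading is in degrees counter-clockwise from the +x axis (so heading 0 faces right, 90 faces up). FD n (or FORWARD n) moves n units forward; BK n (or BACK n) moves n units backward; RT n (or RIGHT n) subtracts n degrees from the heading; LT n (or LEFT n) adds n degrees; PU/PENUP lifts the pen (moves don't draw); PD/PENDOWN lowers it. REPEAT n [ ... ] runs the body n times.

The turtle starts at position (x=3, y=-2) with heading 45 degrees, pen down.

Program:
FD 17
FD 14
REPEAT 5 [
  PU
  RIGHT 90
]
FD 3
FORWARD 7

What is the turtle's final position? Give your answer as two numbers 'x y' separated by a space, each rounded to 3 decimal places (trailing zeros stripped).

Answer: 31.991 12.849

Derivation:
Executing turtle program step by step:
Start: pos=(3,-2), heading=45, pen down
FD 17: (3,-2) -> (15.021,10.021) [heading=45, draw]
FD 14: (15.021,10.021) -> (24.92,19.92) [heading=45, draw]
REPEAT 5 [
  -- iteration 1/5 --
  PU: pen up
  RT 90: heading 45 -> 315
  -- iteration 2/5 --
  PU: pen up
  RT 90: heading 315 -> 225
  -- iteration 3/5 --
  PU: pen up
  RT 90: heading 225 -> 135
  -- iteration 4/5 --
  PU: pen up
  RT 90: heading 135 -> 45
  -- iteration 5/5 --
  PU: pen up
  RT 90: heading 45 -> 315
]
FD 3: (24.92,19.92) -> (27.042,17.799) [heading=315, move]
FD 7: (27.042,17.799) -> (31.991,12.849) [heading=315, move]
Final: pos=(31.991,12.849), heading=315, 2 segment(s) drawn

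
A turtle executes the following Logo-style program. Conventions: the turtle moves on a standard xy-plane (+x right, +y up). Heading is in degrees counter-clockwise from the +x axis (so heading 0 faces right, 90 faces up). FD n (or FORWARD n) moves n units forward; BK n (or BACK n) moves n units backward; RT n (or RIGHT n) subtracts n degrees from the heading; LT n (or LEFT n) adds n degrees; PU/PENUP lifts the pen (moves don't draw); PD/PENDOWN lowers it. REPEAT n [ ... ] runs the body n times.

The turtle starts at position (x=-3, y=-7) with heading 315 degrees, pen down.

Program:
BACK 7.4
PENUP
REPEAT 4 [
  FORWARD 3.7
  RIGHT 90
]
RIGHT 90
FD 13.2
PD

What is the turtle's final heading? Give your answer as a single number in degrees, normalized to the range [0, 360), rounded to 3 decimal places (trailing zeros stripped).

Answer: 225

Derivation:
Executing turtle program step by step:
Start: pos=(-3,-7), heading=315, pen down
BK 7.4: (-3,-7) -> (-8.233,-1.767) [heading=315, draw]
PU: pen up
REPEAT 4 [
  -- iteration 1/4 --
  FD 3.7: (-8.233,-1.767) -> (-5.616,-4.384) [heading=315, move]
  RT 90: heading 315 -> 225
  -- iteration 2/4 --
  FD 3.7: (-5.616,-4.384) -> (-8.233,-7) [heading=225, move]
  RT 90: heading 225 -> 135
  -- iteration 3/4 --
  FD 3.7: (-8.233,-7) -> (-10.849,-4.384) [heading=135, move]
  RT 90: heading 135 -> 45
  -- iteration 4/4 --
  FD 3.7: (-10.849,-4.384) -> (-8.233,-1.767) [heading=45, move]
  RT 90: heading 45 -> 315
]
RT 90: heading 315 -> 225
FD 13.2: (-8.233,-1.767) -> (-17.566,-11.101) [heading=225, move]
PD: pen down
Final: pos=(-17.566,-11.101), heading=225, 1 segment(s) drawn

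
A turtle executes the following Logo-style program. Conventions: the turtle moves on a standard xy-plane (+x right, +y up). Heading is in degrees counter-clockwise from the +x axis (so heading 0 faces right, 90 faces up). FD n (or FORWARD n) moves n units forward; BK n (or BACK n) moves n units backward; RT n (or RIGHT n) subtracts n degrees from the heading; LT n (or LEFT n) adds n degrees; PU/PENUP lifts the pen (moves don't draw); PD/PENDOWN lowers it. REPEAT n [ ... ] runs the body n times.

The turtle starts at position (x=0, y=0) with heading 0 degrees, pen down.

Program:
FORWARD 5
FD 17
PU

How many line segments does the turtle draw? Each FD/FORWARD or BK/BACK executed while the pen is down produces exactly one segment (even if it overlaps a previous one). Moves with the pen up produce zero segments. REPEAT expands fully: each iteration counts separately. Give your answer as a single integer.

Answer: 2

Derivation:
Executing turtle program step by step:
Start: pos=(0,0), heading=0, pen down
FD 5: (0,0) -> (5,0) [heading=0, draw]
FD 17: (5,0) -> (22,0) [heading=0, draw]
PU: pen up
Final: pos=(22,0), heading=0, 2 segment(s) drawn
Segments drawn: 2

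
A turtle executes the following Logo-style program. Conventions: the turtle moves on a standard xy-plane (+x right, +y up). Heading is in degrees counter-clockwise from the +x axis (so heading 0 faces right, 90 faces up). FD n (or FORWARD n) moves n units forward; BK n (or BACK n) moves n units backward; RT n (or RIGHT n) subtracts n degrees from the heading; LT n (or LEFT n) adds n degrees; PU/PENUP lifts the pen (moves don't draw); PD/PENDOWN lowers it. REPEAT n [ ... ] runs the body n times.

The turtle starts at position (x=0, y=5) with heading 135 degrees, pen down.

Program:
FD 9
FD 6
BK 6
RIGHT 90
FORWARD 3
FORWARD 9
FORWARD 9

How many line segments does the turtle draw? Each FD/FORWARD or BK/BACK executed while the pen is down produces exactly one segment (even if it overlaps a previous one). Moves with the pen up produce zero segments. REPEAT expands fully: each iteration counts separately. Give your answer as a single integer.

Executing turtle program step by step:
Start: pos=(0,5), heading=135, pen down
FD 9: (0,5) -> (-6.364,11.364) [heading=135, draw]
FD 6: (-6.364,11.364) -> (-10.607,15.607) [heading=135, draw]
BK 6: (-10.607,15.607) -> (-6.364,11.364) [heading=135, draw]
RT 90: heading 135 -> 45
FD 3: (-6.364,11.364) -> (-4.243,13.485) [heading=45, draw]
FD 9: (-4.243,13.485) -> (2.121,19.849) [heading=45, draw]
FD 9: (2.121,19.849) -> (8.485,26.213) [heading=45, draw]
Final: pos=(8.485,26.213), heading=45, 6 segment(s) drawn
Segments drawn: 6

Answer: 6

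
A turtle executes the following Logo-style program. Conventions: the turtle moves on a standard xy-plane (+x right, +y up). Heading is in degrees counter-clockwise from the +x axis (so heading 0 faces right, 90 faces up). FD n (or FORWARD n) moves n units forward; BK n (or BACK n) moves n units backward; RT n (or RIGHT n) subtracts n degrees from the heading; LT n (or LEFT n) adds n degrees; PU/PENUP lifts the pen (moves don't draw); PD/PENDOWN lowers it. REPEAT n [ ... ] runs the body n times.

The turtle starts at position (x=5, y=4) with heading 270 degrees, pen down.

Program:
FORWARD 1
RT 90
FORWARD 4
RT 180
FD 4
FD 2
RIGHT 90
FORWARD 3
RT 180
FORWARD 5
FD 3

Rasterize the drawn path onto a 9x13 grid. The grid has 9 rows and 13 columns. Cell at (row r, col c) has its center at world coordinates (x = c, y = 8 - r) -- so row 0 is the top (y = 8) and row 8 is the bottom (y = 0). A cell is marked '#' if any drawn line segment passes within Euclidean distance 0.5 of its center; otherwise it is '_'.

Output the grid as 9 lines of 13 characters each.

Segment 0: (5,4) -> (5,3)
Segment 1: (5,3) -> (1,3)
Segment 2: (1,3) -> (5,3)
Segment 3: (5,3) -> (7,3)
Segment 4: (7,3) -> (7,0)
Segment 5: (7,0) -> (7,5)
Segment 6: (7,5) -> (7,8)

Answer: _______#_____
_______#_____
_______#_____
_______#_____
_____#_#_____
_#######_____
_______#_____
_______#_____
_______#_____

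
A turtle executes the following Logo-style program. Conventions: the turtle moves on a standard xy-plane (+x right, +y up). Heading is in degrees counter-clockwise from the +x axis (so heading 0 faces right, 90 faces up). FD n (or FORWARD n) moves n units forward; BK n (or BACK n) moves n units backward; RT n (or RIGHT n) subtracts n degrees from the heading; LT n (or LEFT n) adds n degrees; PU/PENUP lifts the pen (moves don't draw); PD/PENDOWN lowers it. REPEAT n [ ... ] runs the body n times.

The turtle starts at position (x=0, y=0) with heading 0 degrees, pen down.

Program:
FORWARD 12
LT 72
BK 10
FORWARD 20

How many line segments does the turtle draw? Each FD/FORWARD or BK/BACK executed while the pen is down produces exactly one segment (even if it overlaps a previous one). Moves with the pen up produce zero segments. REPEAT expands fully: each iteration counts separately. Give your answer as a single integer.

Answer: 3

Derivation:
Executing turtle program step by step:
Start: pos=(0,0), heading=0, pen down
FD 12: (0,0) -> (12,0) [heading=0, draw]
LT 72: heading 0 -> 72
BK 10: (12,0) -> (8.91,-9.511) [heading=72, draw]
FD 20: (8.91,-9.511) -> (15.09,9.511) [heading=72, draw]
Final: pos=(15.09,9.511), heading=72, 3 segment(s) drawn
Segments drawn: 3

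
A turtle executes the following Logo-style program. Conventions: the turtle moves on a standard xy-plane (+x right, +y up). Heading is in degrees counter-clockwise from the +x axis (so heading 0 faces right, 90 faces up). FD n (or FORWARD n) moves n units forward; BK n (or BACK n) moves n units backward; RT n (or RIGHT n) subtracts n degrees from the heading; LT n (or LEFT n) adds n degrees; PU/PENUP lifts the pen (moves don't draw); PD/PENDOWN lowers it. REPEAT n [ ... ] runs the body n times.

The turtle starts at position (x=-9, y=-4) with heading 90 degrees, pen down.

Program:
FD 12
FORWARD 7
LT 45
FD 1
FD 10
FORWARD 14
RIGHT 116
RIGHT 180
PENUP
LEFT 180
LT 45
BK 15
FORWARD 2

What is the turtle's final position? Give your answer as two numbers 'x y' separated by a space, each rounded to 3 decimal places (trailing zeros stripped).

Answer: -32.376 20.993

Derivation:
Executing turtle program step by step:
Start: pos=(-9,-4), heading=90, pen down
FD 12: (-9,-4) -> (-9,8) [heading=90, draw]
FD 7: (-9,8) -> (-9,15) [heading=90, draw]
LT 45: heading 90 -> 135
FD 1: (-9,15) -> (-9.707,15.707) [heading=135, draw]
FD 10: (-9.707,15.707) -> (-16.778,22.778) [heading=135, draw]
FD 14: (-16.778,22.778) -> (-26.678,32.678) [heading=135, draw]
RT 116: heading 135 -> 19
RT 180: heading 19 -> 199
PU: pen up
LT 180: heading 199 -> 19
LT 45: heading 19 -> 64
BK 15: (-26.678,32.678) -> (-33.253,19.196) [heading=64, move]
FD 2: (-33.253,19.196) -> (-32.376,20.993) [heading=64, move]
Final: pos=(-32.376,20.993), heading=64, 5 segment(s) drawn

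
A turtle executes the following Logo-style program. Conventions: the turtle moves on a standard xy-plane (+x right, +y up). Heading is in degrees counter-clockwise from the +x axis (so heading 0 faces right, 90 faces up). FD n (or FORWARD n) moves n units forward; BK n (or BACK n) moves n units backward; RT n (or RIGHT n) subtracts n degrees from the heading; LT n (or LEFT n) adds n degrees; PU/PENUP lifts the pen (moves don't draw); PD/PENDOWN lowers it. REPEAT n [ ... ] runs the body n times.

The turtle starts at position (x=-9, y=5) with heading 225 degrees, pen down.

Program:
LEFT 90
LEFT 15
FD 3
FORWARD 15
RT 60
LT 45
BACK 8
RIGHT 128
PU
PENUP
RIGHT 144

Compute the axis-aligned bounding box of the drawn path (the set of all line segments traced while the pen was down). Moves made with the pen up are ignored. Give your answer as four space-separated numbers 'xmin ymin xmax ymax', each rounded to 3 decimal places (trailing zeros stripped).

Answer: -9 -4 6.588 5

Derivation:
Executing turtle program step by step:
Start: pos=(-9,5), heading=225, pen down
LT 90: heading 225 -> 315
LT 15: heading 315 -> 330
FD 3: (-9,5) -> (-6.402,3.5) [heading=330, draw]
FD 15: (-6.402,3.5) -> (6.588,-4) [heading=330, draw]
RT 60: heading 330 -> 270
LT 45: heading 270 -> 315
BK 8: (6.588,-4) -> (0.932,1.657) [heading=315, draw]
RT 128: heading 315 -> 187
PU: pen up
PU: pen up
RT 144: heading 187 -> 43
Final: pos=(0.932,1.657), heading=43, 3 segment(s) drawn

Segment endpoints: x in {-9, -6.402, 0.932, 6.588}, y in {-4, 1.657, 3.5, 5}
xmin=-9, ymin=-4, xmax=6.588, ymax=5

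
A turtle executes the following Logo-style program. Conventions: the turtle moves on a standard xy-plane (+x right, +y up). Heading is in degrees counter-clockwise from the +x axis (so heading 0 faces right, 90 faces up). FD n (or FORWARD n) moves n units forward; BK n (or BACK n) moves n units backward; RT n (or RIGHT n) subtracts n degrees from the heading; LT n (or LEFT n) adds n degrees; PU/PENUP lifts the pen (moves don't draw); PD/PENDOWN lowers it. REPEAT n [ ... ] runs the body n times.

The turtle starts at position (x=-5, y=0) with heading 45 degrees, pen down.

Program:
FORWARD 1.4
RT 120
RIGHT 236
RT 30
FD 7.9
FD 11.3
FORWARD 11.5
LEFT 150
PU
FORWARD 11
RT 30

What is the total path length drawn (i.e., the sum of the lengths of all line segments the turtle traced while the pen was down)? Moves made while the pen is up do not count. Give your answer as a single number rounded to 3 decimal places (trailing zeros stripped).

Executing turtle program step by step:
Start: pos=(-5,0), heading=45, pen down
FD 1.4: (-5,0) -> (-4.01,0.99) [heading=45, draw]
RT 120: heading 45 -> 285
RT 236: heading 285 -> 49
RT 30: heading 49 -> 19
FD 7.9: (-4.01,0.99) -> (3.46,3.562) [heading=19, draw]
FD 11.3: (3.46,3.562) -> (14.144,7.241) [heading=19, draw]
FD 11.5: (14.144,7.241) -> (25.017,10.985) [heading=19, draw]
LT 150: heading 19 -> 169
PU: pen up
FD 11: (25.017,10.985) -> (14.219,13.084) [heading=169, move]
RT 30: heading 169 -> 139
Final: pos=(14.219,13.084), heading=139, 4 segment(s) drawn

Segment lengths:
  seg 1: (-5,0) -> (-4.01,0.99), length = 1.4
  seg 2: (-4.01,0.99) -> (3.46,3.562), length = 7.9
  seg 3: (3.46,3.562) -> (14.144,7.241), length = 11.3
  seg 4: (14.144,7.241) -> (25.017,10.985), length = 11.5
Total = 32.1

Answer: 32.1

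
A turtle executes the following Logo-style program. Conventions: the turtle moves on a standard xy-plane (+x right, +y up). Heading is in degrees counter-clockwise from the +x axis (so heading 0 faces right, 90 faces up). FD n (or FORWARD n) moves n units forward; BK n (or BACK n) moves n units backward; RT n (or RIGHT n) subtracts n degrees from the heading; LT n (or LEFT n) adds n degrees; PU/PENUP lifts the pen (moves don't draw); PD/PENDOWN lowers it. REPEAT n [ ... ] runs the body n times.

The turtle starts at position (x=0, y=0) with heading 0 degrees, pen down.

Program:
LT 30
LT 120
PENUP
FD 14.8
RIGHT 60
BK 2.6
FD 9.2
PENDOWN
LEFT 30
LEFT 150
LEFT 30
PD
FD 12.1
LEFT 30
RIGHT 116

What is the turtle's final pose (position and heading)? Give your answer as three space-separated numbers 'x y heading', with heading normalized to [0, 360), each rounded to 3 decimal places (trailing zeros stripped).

Answer: -6.767 3.521 214

Derivation:
Executing turtle program step by step:
Start: pos=(0,0), heading=0, pen down
LT 30: heading 0 -> 30
LT 120: heading 30 -> 150
PU: pen up
FD 14.8: (0,0) -> (-12.817,7.4) [heading=150, move]
RT 60: heading 150 -> 90
BK 2.6: (-12.817,7.4) -> (-12.817,4.8) [heading=90, move]
FD 9.2: (-12.817,4.8) -> (-12.817,14) [heading=90, move]
PD: pen down
LT 30: heading 90 -> 120
LT 150: heading 120 -> 270
LT 30: heading 270 -> 300
PD: pen down
FD 12.1: (-12.817,14) -> (-6.767,3.521) [heading=300, draw]
LT 30: heading 300 -> 330
RT 116: heading 330 -> 214
Final: pos=(-6.767,3.521), heading=214, 1 segment(s) drawn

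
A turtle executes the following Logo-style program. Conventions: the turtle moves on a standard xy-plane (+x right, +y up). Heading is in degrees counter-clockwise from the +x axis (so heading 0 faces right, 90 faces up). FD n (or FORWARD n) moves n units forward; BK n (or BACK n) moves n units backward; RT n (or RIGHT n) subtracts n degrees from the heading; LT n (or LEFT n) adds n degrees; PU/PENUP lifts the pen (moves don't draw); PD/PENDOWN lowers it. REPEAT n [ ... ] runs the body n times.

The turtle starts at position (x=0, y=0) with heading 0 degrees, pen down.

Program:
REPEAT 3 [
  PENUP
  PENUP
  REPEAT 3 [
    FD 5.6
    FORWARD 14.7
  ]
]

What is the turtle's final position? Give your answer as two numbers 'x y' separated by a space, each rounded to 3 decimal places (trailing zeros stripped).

Answer: 182.7 0

Derivation:
Executing turtle program step by step:
Start: pos=(0,0), heading=0, pen down
REPEAT 3 [
  -- iteration 1/3 --
  PU: pen up
  PU: pen up
  REPEAT 3 [
    -- iteration 1/3 --
    FD 5.6: (0,0) -> (5.6,0) [heading=0, move]
    FD 14.7: (5.6,0) -> (20.3,0) [heading=0, move]
    -- iteration 2/3 --
    FD 5.6: (20.3,0) -> (25.9,0) [heading=0, move]
    FD 14.7: (25.9,0) -> (40.6,0) [heading=0, move]
    -- iteration 3/3 --
    FD 5.6: (40.6,0) -> (46.2,0) [heading=0, move]
    FD 14.7: (46.2,0) -> (60.9,0) [heading=0, move]
  ]
  -- iteration 2/3 --
  PU: pen up
  PU: pen up
  REPEAT 3 [
    -- iteration 1/3 --
    FD 5.6: (60.9,0) -> (66.5,0) [heading=0, move]
    FD 14.7: (66.5,0) -> (81.2,0) [heading=0, move]
    -- iteration 2/3 --
    FD 5.6: (81.2,0) -> (86.8,0) [heading=0, move]
    FD 14.7: (86.8,0) -> (101.5,0) [heading=0, move]
    -- iteration 3/3 --
    FD 5.6: (101.5,0) -> (107.1,0) [heading=0, move]
    FD 14.7: (107.1,0) -> (121.8,0) [heading=0, move]
  ]
  -- iteration 3/3 --
  PU: pen up
  PU: pen up
  REPEAT 3 [
    -- iteration 1/3 --
    FD 5.6: (121.8,0) -> (127.4,0) [heading=0, move]
    FD 14.7: (127.4,0) -> (142.1,0) [heading=0, move]
    -- iteration 2/3 --
    FD 5.6: (142.1,0) -> (147.7,0) [heading=0, move]
    FD 14.7: (147.7,0) -> (162.4,0) [heading=0, move]
    -- iteration 3/3 --
    FD 5.6: (162.4,0) -> (168,0) [heading=0, move]
    FD 14.7: (168,0) -> (182.7,0) [heading=0, move]
  ]
]
Final: pos=(182.7,0), heading=0, 0 segment(s) drawn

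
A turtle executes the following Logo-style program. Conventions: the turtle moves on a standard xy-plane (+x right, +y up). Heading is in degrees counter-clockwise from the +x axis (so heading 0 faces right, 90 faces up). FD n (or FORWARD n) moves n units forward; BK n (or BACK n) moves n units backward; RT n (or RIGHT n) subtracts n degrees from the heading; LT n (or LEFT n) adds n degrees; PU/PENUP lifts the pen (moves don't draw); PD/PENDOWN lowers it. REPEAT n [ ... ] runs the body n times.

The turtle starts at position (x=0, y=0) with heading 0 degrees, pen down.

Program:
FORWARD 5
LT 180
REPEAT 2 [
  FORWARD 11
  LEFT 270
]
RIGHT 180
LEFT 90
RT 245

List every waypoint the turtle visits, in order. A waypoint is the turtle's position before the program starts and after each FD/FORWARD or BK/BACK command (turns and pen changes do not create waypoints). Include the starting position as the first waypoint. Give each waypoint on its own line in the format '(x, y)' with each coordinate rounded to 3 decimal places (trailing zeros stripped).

Executing turtle program step by step:
Start: pos=(0,0), heading=0, pen down
FD 5: (0,0) -> (5,0) [heading=0, draw]
LT 180: heading 0 -> 180
REPEAT 2 [
  -- iteration 1/2 --
  FD 11: (5,0) -> (-6,0) [heading=180, draw]
  LT 270: heading 180 -> 90
  -- iteration 2/2 --
  FD 11: (-6,0) -> (-6,11) [heading=90, draw]
  LT 270: heading 90 -> 0
]
RT 180: heading 0 -> 180
LT 90: heading 180 -> 270
RT 245: heading 270 -> 25
Final: pos=(-6,11), heading=25, 3 segment(s) drawn
Waypoints (4 total):
(0, 0)
(5, 0)
(-6, 0)
(-6, 11)

Answer: (0, 0)
(5, 0)
(-6, 0)
(-6, 11)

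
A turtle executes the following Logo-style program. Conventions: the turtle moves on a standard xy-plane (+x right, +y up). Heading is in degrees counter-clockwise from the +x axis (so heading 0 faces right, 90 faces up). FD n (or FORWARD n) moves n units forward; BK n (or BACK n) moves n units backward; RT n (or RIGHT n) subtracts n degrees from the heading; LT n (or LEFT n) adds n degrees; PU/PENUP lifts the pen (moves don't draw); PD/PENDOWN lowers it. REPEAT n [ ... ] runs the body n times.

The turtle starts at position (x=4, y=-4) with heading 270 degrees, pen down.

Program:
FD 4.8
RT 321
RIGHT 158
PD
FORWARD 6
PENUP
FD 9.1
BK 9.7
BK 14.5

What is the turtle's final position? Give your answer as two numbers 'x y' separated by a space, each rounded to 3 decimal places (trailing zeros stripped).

Executing turtle program step by step:
Start: pos=(4,-4), heading=270, pen down
FD 4.8: (4,-4) -> (4,-8.8) [heading=270, draw]
RT 321: heading 270 -> 309
RT 158: heading 309 -> 151
PD: pen down
FD 6: (4,-8.8) -> (-1.248,-5.891) [heading=151, draw]
PU: pen up
FD 9.1: (-1.248,-5.891) -> (-9.207,-1.479) [heading=151, move]
BK 9.7: (-9.207,-1.479) -> (-0.723,-6.182) [heading=151, move]
BK 14.5: (-0.723,-6.182) -> (11.959,-13.212) [heading=151, move]
Final: pos=(11.959,-13.212), heading=151, 2 segment(s) drawn

Answer: 11.959 -13.212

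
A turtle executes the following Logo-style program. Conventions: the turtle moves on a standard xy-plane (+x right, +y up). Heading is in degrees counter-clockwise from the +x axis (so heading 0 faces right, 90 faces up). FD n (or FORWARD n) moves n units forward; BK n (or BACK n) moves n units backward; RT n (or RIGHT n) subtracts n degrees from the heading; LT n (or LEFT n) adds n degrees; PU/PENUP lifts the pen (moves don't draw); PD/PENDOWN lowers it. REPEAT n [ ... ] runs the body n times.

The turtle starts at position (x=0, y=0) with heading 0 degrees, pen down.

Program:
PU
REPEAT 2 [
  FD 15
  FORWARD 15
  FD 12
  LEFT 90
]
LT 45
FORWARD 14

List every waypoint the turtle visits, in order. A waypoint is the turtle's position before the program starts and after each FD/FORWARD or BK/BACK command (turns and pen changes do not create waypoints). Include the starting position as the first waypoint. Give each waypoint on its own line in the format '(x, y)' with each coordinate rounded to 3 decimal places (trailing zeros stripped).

Executing turtle program step by step:
Start: pos=(0,0), heading=0, pen down
PU: pen up
REPEAT 2 [
  -- iteration 1/2 --
  FD 15: (0,0) -> (15,0) [heading=0, move]
  FD 15: (15,0) -> (30,0) [heading=0, move]
  FD 12: (30,0) -> (42,0) [heading=0, move]
  LT 90: heading 0 -> 90
  -- iteration 2/2 --
  FD 15: (42,0) -> (42,15) [heading=90, move]
  FD 15: (42,15) -> (42,30) [heading=90, move]
  FD 12: (42,30) -> (42,42) [heading=90, move]
  LT 90: heading 90 -> 180
]
LT 45: heading 180 -> 225
FD 14: (42,42) -> (32.101,32.101) [heading=225, move]
Final: pos=(32.101,32.101), heading=225, 0 segment(s) drawn
Waypoints (8 total):
(0, 0)
(15, 0)
(30, 0)
(42, 0)
(42, 15)
(42, 30)
(42, 42)
(32.101, 32.101)

Answer: (0, 0)
(15, 0)
(30, 0)
(42, 0)
(42, 15)
(42, 30)
(42, 42)
(32.101, 32.101)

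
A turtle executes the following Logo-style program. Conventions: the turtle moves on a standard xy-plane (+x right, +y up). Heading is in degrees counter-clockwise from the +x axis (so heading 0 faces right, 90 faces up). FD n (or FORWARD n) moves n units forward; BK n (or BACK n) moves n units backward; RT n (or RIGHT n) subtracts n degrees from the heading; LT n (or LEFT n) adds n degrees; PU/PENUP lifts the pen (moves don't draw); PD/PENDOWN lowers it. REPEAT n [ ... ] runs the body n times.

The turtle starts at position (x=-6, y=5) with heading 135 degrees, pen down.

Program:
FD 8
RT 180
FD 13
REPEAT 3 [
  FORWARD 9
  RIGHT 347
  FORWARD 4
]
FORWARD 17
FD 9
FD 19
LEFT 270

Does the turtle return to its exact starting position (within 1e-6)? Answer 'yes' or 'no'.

Executing turtle program step by step:
Start: pos=(-6,5), heading=135, pen down
FD 8: (-6,5) -> (-11.657,10.657) [heading=135, draw]
RT 180: heading 135 -> 315
FD 13: (-11.657,10.657) -> (-2.464,1.464) [heading=315, draw]
REPEAT 3 [
  -- iteration 1/3 --
  FD 9: (-2.464,1.464) -> (3.899,-4.899) [heading=315, draw]
  RT 347: heading 315 -> 328
  FD 4: (3.899,-4.899) -> (7.292,-7.019) [heading=328, draw]
  -- iteration 2/3 --
  FD 9: (7.292,-7.019) -> (14.924,-11.788) [heading=328, draw]
  RT 347: heading 328 -> 341
  FD 4: (14.924,-11.788) -> (18.706,-13.091) [heading=341, draw]
  -- iteration 3/3 --
  FD 9: (18.706,-13.091) -> (27.216,-16.021) [heading=341, draw]
  RT 347: heading 341 -> 354
  FD 4: (27.216,-16.021) -> (31.194,-16.439) [heading=354, draw]
]
FD 17: (31.194,-16.439) -> (48.101,-18.216) [heading=354, draw]
FD 9: (48.101,-18.216) -> (57.052,-19.157) [heading=354, draw]
FD 19: (57.052,-19.157) -> (75.947,-21.143) [heading=354, draw]
LT 270: heading 354 -> 264
Final: pos=(75.947,-21.143), heading=264, 11 segment(s) drawn

Start position: (-6, 5)
Final position: (75.947, -21.143)
Distance = 86.016; >= 1e-6 -> NOT closed

Answer: no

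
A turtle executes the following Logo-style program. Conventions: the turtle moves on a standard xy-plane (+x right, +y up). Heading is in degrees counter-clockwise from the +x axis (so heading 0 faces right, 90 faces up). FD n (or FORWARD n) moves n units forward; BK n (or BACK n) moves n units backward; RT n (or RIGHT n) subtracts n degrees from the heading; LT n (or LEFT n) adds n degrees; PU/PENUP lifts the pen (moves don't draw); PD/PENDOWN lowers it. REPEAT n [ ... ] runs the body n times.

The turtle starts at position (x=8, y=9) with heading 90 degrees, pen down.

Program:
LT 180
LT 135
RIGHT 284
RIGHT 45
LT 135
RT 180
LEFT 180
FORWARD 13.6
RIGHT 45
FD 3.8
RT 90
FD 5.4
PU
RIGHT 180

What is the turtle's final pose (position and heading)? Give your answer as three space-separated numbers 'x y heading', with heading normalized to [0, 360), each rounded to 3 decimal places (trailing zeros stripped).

Answer: -6.038 8.154 256

Derivation:
Executing turtle program step by step:
Start: pos=(8,9), heading=90, pen down
LT 180: heading 90 -> 270
LT 135: heading 270 -> 45
RT 284: heading 45 -> 121
RT 45: heading 121 -> 76
LT 135: heading 76 -> 211
RT 180: heading 211 -> 31
LT 180: heading 31 -> 211
FD 13.6: (8,9) -> (-3.657,1.995) [heading=211, draw]
RT 45: heading 211 -> 166
FD 3.8: (-3.657,1.995) -> (-7.345,2.915) [heading=166, draw]
RT 90: heading 166 -> 76
FD 5.4: (-7.345,2.915) -> (-6.038,8.154) [heading=76, draw]
PU: pen up
RT 180: heading 76 -> 256
Final: pos=(-6.038,8.154), heading=256, 3 segment(s) drawn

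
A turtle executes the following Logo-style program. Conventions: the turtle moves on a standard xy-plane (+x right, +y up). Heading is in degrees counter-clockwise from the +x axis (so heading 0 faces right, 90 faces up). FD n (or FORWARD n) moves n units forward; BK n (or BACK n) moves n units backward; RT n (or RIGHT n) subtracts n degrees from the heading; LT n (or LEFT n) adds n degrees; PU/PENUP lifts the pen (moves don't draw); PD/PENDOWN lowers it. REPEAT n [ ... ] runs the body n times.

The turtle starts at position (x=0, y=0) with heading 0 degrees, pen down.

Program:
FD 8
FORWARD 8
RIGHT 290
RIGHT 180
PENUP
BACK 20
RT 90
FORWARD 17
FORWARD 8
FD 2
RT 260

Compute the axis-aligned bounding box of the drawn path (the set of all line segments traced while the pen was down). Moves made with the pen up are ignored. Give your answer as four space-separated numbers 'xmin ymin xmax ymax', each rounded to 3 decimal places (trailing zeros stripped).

Answer: 0 0 16 0

Derivation:
Executing turtle program step by step:
Start: pos=(0,0), heading=0, pen down
FD 8: (0,0) -> (8,0) [heading=0, draw]
FD 8: (8,0) -> (16,0) [heading=0, draw]
RT 290: heading 0 -> 70
RT 180: heading 70 -> 250
PU: pen up
BK 20: (16,0) -> (22.84,18.794) [heading=250, move]
RT 90: heading 250 -> 160
FD 17: (22.84,18.794) -> (6.866,24.608) [heading=160, move]
FD 8: (6.866,24.608) -> (-0.652,27.344) [heading=160, move]
FD 2: (-0.652,27.344) -> (-2.531,28.028) [heading=160, move]
RT 260: heading 160 -> 260
Final: pos=(-2.531,28.028), heading=260, 2 segment(s) drawn

Segment endpoints: x in {0, 8, 16}, y in {0}
xmin=0, ymin=0, xmax=16, ymax=0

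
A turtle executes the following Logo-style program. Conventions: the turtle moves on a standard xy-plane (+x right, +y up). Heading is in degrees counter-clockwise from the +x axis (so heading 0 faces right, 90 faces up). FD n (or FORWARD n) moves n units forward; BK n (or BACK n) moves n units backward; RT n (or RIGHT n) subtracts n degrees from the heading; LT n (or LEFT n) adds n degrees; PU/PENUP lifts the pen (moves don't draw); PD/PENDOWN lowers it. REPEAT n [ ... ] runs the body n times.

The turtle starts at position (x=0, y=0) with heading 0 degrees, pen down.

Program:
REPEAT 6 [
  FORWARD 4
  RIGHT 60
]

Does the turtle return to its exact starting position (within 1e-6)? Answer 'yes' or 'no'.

Executing turtle program step by step:
Start: pos=(0,0), heading=0, pen down
REPEAT 6 [
  -- iteration 1/6 --
  FD 4: (0,0) -> (4,0) [heading=0, draw]
  RT 60: heading 0 -> 300
  -- iteration 2/6 --
  FD 4: (4,0) -> (6,-3.464) [heading=300, draw]
  RT 60: heading 300 -> 240
  -- iteration 3/6 --
  FD 4: (6,-3.464) -> (4,-6.928) [heading=240, draw]
  RT 60: heading 240 -> 180
  -- iteration 4/6 --
  FD 4: (4,-6.928) -> (0,-6.928) [heading=180, draw]
  RT 60: heading 180 -> 120
  -- iteration 5/6 --
  FD 4: (0,-6.928) -> (-2,-3.464) [heading=120, draw]
  RT 60: heading 120 -> 60
  -- iteration 6/6 --
  FD 4: (-2,-3.464) -> (0,0) [heading=60, draw]
  RT 60: heading 60 -> 0
]
Final: pos=(0,0), heading=0, 6 segment(s) drawn

Start position: (0, 0)
Final position: (0, 0)
Distance = 0; < 1e-6 -> CLOSED

Answer: yes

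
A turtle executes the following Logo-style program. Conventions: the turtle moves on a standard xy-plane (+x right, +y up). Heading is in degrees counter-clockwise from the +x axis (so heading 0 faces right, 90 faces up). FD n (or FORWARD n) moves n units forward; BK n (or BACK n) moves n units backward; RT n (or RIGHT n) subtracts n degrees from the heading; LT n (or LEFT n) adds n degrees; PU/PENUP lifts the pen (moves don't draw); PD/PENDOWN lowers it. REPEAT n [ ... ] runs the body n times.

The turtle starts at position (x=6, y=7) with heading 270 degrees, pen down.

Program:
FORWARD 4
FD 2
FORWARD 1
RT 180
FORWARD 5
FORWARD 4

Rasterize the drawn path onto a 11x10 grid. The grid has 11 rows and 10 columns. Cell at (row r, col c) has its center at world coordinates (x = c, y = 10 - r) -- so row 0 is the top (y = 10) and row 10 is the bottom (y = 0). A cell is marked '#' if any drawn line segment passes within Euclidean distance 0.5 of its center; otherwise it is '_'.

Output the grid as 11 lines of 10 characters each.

Segment 0: (6,7) -> (6,3)
Segment 1: (6,3) -> (6,1)
Segment 2: (6,1) -> (6,0)
Segment 3: (6,0) -> (6,5)
Segment 4: (6,5) -> (6,9)

Answer: __________
______#___
______#___
______#___
______#___
______#___
______#___
______#___
______#___
______#___
______#___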